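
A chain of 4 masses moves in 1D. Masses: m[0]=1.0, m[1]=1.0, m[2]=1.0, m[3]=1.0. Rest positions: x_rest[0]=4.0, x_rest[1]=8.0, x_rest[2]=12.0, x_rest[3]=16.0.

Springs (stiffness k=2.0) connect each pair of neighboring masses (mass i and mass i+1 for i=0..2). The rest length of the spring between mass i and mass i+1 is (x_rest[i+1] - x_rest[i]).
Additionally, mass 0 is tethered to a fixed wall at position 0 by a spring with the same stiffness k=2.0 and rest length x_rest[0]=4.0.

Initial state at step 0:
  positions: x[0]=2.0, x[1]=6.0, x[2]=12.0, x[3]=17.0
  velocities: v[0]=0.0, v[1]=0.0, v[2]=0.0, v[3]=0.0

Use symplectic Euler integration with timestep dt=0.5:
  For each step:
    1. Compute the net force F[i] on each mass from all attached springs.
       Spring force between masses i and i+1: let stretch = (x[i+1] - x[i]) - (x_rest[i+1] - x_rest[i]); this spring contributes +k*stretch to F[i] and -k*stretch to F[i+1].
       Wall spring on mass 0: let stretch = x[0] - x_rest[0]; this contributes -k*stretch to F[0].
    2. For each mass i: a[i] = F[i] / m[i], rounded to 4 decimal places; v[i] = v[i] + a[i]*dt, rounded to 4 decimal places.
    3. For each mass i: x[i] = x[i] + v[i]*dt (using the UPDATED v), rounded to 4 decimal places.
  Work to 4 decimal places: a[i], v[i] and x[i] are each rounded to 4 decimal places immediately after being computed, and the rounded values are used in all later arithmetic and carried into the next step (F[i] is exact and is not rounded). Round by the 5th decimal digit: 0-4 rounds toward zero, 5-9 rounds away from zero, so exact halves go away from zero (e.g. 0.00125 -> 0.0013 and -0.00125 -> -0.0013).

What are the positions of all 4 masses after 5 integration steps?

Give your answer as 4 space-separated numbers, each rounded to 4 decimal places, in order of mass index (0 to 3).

Answer: 4.8125 9.2813 12.1875 14.5000

Derivation:
Step 0: x=[2.0000 6.0000 12.0000 17.0000] v=[0.0000 0.0000 0.0000 0.0000]
Step 1: x=[3.0000 7.0000 11.5000 16.5000] v=[2.0000 2.0000 -1.0000 -1.0000]
Step 2: x=[4.5000 8.2500 11.2500 15.5000] v=[3.0000 2.5000 -0.5000 -2.0000]
Step 3: x=[5.6250 9.1250 11.6250 14.3750] v=[2.2500 1.7500 0.7500 -2.2500]
Step 4: x=[5.6875 9.5000 12.1250 13.8750] v=[0.1250 0.7500 1.0000 -1.0000]
Step 5: x=[4.8125 9.2813 12.1875 14.5000] v=[-1.7500 -0.4375 0.1250 1.2500]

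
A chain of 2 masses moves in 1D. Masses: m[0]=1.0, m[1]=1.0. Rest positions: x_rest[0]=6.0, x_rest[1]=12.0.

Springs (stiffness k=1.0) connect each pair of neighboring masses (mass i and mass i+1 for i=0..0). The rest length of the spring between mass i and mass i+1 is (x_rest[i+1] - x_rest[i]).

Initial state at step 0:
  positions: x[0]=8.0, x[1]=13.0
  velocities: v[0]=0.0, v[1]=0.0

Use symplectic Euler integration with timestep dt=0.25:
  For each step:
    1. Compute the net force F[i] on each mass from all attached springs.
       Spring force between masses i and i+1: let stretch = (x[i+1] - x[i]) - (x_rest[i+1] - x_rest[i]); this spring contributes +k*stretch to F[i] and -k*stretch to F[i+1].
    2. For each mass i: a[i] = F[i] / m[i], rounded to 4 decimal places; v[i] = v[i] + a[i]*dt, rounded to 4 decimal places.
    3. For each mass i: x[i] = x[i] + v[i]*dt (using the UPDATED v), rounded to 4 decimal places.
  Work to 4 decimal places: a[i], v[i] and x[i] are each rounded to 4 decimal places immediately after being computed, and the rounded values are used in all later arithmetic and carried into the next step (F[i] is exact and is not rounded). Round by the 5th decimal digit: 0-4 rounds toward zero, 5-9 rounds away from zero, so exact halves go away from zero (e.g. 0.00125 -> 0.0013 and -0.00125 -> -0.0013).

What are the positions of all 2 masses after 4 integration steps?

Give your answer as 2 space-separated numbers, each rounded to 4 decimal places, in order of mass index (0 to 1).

Answer: 7.4855 13.5146

Derivation:
Step 0: x=[8.0000 13.0000] v=[0.0000 0.0000]
Step 1: x=[7.9375 13.0625] v=[-0.2500 0.2500]
Step 2: x=[7.8203 13.1797] v=[-0.4688 0.4688]
Step 3: x=[7.6631 13.3370] v=[-0.6290 0.6290]
Step 4: x=[7.4855 13.5146] v=[-0.7105 0.7105]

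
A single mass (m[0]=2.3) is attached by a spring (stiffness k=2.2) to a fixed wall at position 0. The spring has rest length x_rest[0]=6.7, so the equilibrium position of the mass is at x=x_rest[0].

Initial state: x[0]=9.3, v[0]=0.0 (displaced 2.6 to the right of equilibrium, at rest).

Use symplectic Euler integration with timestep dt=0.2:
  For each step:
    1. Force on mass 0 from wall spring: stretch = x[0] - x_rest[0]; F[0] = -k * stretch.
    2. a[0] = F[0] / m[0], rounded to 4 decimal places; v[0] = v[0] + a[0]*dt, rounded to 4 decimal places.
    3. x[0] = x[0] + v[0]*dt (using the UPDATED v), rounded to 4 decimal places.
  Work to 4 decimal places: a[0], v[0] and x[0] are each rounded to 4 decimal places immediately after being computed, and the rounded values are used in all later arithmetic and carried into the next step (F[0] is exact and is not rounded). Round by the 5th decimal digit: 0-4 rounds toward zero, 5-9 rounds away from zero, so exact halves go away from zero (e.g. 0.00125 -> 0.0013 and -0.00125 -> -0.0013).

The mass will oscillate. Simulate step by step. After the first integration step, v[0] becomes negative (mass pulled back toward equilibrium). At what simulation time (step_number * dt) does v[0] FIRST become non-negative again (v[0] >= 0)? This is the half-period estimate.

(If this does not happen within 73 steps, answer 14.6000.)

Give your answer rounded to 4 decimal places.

Step 0: x=[9.3000] v=[0.0000]
Step 1: x=[9.2005] v=[-0.4974]
Step 2: x=[9.0053] v=[-0.9758]
Step 3: x=[8.7219] v=[-1.4168]
Step 4: x=[8.3612] v=[-1.8036]
Step 5: x=[7.9369] v=[-2.1214]
Step 6: x=[7.4653] v=[-2.3580]
Step 7: x=[6.9644] v=[-2.5044]
Step 8: x=[6.4534] v=[-2.5550]
Step 9: x=[5.9518] v=[-2.5078]
Step 10: x=[5.4789] v=[-2.3647]
Step 11: x=[5.0527] v=[-2.1311]
Step 12: x=[4.6895] v=[-1.8160]
Step 13: x=[4.4032] v=[-1.4314]
Step 14: x=[4.2048] v=[-0.9920]
Step 15: x=[4.1019] v=[-0.5147]
Step 16: x=[4.0984] v=[-0.0177]
Step 17: x=[4.1944] v=[0.4800]
First v>=0 after going negative at step 17, time=3.4000

Answer: 3.4000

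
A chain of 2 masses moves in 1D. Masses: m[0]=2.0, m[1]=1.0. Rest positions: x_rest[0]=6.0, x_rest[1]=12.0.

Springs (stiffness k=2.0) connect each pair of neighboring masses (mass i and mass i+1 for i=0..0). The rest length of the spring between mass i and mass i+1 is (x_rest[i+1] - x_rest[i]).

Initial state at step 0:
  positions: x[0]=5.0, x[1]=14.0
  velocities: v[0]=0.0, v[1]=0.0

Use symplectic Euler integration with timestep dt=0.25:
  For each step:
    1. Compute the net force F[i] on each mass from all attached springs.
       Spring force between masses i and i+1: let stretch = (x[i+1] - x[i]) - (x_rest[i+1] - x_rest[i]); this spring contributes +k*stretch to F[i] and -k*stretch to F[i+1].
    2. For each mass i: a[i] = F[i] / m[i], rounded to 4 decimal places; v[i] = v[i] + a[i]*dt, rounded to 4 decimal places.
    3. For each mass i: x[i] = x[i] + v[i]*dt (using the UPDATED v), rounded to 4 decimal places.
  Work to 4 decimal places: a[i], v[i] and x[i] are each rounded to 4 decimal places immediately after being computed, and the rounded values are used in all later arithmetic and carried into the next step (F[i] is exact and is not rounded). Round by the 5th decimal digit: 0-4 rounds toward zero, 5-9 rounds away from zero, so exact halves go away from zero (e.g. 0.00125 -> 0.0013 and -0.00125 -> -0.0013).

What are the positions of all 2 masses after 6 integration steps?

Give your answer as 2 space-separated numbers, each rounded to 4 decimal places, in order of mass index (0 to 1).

Step 0: x=[5.0000 14.0000] v=[0.0000 0.0000]
Step 1: x=[5.1875 13.6250] v=[0.7500 -1.5000]
Step 2: x=[5.5274 12.9453] v=[1.3594 -2.7188]
Step 3: x=[5.9559 12.0884] v=[1.7139 -3.4278]
Step 4: x=[6.3927 11.2149] v=[1.7470 -3.4941]
Step 5: x=[6.7559 10.4886] v=[1.4526 -2.9052]
Step 6: x=[6.9774 10.0457] v=[0.8858 -1.7716]

Answer: 6.9774 10.0457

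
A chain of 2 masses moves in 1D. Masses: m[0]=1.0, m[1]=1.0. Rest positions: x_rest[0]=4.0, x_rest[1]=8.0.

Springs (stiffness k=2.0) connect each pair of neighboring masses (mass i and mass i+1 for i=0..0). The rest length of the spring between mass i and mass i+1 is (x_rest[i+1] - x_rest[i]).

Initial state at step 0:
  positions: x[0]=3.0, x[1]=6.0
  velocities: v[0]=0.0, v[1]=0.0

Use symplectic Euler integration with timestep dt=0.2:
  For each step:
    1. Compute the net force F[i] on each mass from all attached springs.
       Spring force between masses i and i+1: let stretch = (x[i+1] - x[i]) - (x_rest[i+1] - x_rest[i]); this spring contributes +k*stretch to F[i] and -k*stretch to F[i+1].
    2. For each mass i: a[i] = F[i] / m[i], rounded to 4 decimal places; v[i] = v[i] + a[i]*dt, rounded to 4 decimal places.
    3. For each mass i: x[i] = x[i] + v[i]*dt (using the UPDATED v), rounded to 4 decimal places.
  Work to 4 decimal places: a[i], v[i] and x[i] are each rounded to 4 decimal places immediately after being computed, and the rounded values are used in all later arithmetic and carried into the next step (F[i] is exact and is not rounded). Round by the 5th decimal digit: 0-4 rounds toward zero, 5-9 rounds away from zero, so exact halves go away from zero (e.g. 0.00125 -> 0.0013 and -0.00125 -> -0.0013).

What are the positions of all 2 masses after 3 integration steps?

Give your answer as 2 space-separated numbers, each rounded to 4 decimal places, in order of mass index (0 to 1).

Step 0: x=[3.0000 6.0000] v=[0.0000 0.0000]
Step 1: x=[2.9200 6.0800] v=[-0.4000 0.4000]
Step 2: x=[2.7728 6.2272] v=[-0.7360 0.7360]
Step 3: x=[2.5820 6.4180] v=[-0.9542 0.9542]

Answer: 2.5820 6.4180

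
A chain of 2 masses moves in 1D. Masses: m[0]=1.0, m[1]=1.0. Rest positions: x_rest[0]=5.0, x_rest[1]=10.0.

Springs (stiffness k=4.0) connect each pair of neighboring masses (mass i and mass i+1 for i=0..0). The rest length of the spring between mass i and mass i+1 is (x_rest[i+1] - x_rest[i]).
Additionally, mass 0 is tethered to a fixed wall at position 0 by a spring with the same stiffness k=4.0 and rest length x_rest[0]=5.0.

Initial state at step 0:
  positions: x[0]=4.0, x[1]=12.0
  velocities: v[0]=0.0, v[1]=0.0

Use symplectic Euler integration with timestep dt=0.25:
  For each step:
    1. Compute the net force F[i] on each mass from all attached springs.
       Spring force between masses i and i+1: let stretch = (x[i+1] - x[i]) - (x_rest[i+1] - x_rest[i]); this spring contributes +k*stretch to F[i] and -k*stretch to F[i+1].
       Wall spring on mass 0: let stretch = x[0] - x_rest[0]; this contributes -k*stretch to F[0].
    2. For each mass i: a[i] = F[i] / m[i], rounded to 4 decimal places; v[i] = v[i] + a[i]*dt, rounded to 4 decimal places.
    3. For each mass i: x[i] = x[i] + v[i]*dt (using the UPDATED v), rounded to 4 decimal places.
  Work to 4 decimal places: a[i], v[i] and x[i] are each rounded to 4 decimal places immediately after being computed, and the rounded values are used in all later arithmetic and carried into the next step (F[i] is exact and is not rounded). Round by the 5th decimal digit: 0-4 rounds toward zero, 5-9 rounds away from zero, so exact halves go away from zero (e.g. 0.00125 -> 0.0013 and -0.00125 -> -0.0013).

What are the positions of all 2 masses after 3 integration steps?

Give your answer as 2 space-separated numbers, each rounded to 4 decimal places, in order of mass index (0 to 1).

Step 0: x=[4.0000 12.0000] v=[0.0000 0.0000]
Step 1: x=[5.0000 11.2500] v=[4.0000 -3.0000]
Step 2: x=[6.3125 10.1875] v=[5.2500 -4.2500]
Step 3: x=[7.0156 9.4063] v=[2.8125 -3.1250]

Answer: 7.0156 9.4063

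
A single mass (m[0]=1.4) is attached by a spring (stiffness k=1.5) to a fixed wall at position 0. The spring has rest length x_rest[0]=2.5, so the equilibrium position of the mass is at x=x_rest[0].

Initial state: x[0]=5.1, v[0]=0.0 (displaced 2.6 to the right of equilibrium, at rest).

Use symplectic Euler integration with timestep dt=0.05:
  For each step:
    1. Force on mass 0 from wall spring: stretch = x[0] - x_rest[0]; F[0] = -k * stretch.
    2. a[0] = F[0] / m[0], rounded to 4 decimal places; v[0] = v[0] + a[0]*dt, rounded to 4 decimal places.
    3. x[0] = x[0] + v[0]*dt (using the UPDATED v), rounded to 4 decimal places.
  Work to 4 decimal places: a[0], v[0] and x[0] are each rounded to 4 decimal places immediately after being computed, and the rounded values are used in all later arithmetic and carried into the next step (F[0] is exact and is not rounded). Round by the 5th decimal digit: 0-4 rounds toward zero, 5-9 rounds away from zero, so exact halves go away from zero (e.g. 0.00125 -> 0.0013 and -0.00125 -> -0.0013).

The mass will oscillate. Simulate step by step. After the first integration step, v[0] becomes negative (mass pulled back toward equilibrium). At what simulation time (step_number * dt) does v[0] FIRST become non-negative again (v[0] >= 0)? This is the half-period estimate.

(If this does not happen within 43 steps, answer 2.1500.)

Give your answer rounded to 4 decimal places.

Step 0: x=[5.1000] v=[0.0000]
Step 1: x=[5.0930] v=[-0.1393]
Step 2: x=[5.0791] v=[-0.2782]
Step 3: x=[5.0583] v=[-0.4164]
Step 4: x=[5.0306] v=[-0.5535]
Step 5: x=[4.9961] v=[-0.6891]
Step 6: x=[4.9550] v=[-0.8228]
Step 7: x=[4.9073] v=[-0.9543]
Step 8: x=[4.8531] v=[-1.0833]
Step 9: x=[4.7926] v=[-1.2094]
Step 10: x=[4.7260] v=[-1.3322]
Step 11: x=[4.6534] v=[-1.4515]
Step 12: x=[4.5751] v=[-1.5669]
Step 13: x=[4.4912] v=[-1.6781]
Step 14: x=[4.4020] v=[-1.7848]
Step 15: x=[4.3077] v=[-1.8867]
Step 16: x=[4.2085] v=[-1.9835]
Step 17: x=[4.1048] v=[-2.0750]
Step 18: x=[3.9968] v=[-2.1610]
Step 19: x=[3.8847] v=[-2.2412]
Step 20: x=[3.7689] v=[-2.3154]
Step 21: x=[3.6497] v=[-2.3834]
Step 22: x=[3.5275] v=[-2.4450]
Step 23: x=[3.4025] v=[-2.5000]
Step 24: x=[3.2751] v=[-2.5484]
Step 25: x=[3.1456] v=[-2.5899]
Step 26: x=[3.0144] v=[-2.6245]
Step 27: x=[2.8818] v=[-2.6521]
Step 28: x=[2.7482] v=[-2.6726]
Step 29: x=[2.6139] v=[-2.6859]
Step 30: x=[2.4793] v=[-2.6920]
Step 31: x=[2.3448] v=[-2.6909]
Step 32: x=[2.2107] v=[-2.6826]
Step 33: x=[2.0773] v=[-2.6671]
Step 34: x=[1.9451] v=[-2.6445]
Step 35: x=[1.8144] v=[-2.6148]
Step 36: x=[1.6855] v=[-2.5781]
Step 37: x=[1.5588] v=[-2.5345]
Step 38: x=[1.4346] v=[-2.4841]
Step 39: x=[1.3133] v=[-2.4270]
Step 40: x=[1.1951] v=[-2.3634]
Step 41: x=[1.0804] v=[-2.2935]
Step 42: x=[0.9695] v=[-2.2175]
Step 43: x=[0.8627] v=[-2.1355]
v[0] did not become non-negative within 43 steps; using fallback time=2.1500

Answer: 2.1500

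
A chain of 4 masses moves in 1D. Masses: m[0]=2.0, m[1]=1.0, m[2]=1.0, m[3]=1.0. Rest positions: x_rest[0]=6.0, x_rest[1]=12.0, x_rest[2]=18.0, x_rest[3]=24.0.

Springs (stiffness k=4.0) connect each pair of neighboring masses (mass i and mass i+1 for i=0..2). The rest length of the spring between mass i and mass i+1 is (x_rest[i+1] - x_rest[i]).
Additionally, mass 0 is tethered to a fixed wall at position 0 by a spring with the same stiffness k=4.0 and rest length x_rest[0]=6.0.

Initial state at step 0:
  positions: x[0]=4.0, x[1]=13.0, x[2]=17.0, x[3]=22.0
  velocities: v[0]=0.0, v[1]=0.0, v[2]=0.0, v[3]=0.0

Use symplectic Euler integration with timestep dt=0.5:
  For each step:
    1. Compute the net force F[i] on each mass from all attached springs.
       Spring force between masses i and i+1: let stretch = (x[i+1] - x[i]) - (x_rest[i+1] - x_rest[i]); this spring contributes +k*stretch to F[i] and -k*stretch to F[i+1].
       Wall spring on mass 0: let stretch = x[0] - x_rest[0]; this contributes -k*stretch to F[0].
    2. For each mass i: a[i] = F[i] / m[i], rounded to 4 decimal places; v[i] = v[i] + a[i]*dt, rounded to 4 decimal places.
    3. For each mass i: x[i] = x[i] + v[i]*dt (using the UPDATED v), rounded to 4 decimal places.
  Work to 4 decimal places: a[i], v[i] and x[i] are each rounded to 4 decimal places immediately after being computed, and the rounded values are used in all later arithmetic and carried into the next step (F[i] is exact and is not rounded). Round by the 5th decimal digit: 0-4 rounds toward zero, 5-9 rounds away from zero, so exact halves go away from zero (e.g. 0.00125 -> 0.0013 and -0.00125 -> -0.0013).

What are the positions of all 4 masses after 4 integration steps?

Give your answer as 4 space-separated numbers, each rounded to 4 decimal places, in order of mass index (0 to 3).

Answer: 5.5000 12.7500 20.5000 21.5000

Derivation:
Step 0: x=[4.0000 13.0000 17.0000 22.0000] v=[0.0000 0.0000 0.0000 0.0000]
Step 1: x=[6.5000 8.0000 18.0000 23.0000] v=[5.0000 -10.0000 2.0000 2.0000]
Step 2: x=[6.5000 11.5000 14.0000 25.0000] v=[0.0000 7.0000 -8.0000 4.0000]
Step 3: x=[5.7500 12.5000 18.5000 22.0000] v=[-1.5000 2.0000 9.0000 -6.0000]
Step 4: x=[5.5000 12.7500 20.5000 21.5000] v=[-0.5000 0.5000 4.0000 -1.0000]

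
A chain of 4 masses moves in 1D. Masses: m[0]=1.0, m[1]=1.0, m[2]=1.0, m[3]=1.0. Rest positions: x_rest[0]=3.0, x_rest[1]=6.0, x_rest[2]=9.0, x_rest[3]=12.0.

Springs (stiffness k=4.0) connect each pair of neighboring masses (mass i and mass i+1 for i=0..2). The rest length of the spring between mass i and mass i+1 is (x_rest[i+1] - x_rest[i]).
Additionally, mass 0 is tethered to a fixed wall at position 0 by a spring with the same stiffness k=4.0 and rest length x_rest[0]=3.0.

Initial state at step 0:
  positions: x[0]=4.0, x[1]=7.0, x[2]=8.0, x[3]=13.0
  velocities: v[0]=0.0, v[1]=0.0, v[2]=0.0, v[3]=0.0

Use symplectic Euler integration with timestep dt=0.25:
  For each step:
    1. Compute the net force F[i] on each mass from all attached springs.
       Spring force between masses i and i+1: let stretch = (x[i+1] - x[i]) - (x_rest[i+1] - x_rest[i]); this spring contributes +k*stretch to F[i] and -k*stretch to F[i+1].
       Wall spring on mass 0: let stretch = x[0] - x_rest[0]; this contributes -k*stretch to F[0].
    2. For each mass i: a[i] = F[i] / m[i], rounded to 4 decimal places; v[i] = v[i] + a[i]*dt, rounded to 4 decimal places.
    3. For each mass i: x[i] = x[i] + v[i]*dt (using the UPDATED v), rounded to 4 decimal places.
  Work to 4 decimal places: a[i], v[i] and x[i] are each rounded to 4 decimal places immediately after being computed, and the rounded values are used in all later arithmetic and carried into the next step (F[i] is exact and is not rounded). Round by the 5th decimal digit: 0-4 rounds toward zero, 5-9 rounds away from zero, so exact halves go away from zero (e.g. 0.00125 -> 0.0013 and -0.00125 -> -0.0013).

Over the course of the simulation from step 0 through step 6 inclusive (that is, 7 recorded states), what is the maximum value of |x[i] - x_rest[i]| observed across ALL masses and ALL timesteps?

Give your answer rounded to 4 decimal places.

Step 0: x=[4.0000 7.0000 8.0000 13.0000] v=[0.0000 0.0000 0.0000 0.0000]
Step 1: x=[3.7500 6.5000 9.0000 12.5000] v=[-1.0000 -2.0000 4.0000 -2.0000]
Step 2: x=[3.2500 5.9375 10.2500 11.8750] v=[-2.0000 -2.2500 5.0000 -2.5000]
Step 3: x=[2.6094 5.7813 10.8281 11.5938] v=[-2.5625 -0.6250 2.3125 -1.1250]
Step 4: x=[2.1094 6.0938 10.3360 11.8711] v=[-2.0000 1.2499 -1.9686 1.1093]
Step 5: x=[2.0782 6.4707 9.1671 12.5147] v=[-0.1250 1.5077 -4.6757 2.5742]
Step 6: x=[2.6255 6.4236 8.1610 13.0714] v=[2.1893 -0.1884 -4.0245 2.2266]
Max displacement = 1.8281

Answer: 1.8281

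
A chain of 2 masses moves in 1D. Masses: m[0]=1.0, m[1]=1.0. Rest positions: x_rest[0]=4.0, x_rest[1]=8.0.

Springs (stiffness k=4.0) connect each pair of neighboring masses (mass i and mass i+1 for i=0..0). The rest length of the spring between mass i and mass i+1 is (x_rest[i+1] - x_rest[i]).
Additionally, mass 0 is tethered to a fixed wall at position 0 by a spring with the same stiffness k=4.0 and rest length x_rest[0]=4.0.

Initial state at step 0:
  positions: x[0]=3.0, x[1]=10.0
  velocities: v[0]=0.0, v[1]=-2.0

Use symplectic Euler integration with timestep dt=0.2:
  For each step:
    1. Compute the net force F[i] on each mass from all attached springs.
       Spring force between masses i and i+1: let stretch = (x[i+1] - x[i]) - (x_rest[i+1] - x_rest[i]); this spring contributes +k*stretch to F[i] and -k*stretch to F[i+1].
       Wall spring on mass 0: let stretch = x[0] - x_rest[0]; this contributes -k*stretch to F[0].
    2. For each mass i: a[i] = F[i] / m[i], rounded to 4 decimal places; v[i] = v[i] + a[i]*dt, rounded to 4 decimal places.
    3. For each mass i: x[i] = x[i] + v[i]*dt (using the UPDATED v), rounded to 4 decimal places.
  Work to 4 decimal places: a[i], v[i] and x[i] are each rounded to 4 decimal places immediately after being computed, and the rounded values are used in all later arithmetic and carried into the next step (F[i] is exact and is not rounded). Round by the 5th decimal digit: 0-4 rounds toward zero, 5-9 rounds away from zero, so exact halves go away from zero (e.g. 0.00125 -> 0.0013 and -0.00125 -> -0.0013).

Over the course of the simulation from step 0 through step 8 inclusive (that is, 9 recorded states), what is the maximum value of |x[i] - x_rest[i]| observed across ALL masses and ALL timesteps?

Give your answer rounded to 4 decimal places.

Answer: 2.5622

Derivation:
Step 0: x=[3.0000 10.0000] v=[0.0000 -2.0000]
Step 1: x=[3.6400 9.1200] v=[3.2000 -4.4000]
Step 2: x=[4.5744 8.0032] v=[4.6720 -5.5840]
Step 3: x=[5.3255 6.9778] v=[3.7555 -5.1270]
Step 4: x=[5.4889 6.3280] v=[0.8169 -3.2488]
Step 5: x=[4.9083 6.1840] v=[-2.9029 -0.7201]
Step 6: x=[3.7465 6.4759] v=[-5.8090 1.4593]
Step 7: x=[2.4220 6.9711] v=[-6.6227 2.4758]
Step 8: x=[1.4378 7.3784] v=[-4.9210 2.0365]
Max displacement = 2.5622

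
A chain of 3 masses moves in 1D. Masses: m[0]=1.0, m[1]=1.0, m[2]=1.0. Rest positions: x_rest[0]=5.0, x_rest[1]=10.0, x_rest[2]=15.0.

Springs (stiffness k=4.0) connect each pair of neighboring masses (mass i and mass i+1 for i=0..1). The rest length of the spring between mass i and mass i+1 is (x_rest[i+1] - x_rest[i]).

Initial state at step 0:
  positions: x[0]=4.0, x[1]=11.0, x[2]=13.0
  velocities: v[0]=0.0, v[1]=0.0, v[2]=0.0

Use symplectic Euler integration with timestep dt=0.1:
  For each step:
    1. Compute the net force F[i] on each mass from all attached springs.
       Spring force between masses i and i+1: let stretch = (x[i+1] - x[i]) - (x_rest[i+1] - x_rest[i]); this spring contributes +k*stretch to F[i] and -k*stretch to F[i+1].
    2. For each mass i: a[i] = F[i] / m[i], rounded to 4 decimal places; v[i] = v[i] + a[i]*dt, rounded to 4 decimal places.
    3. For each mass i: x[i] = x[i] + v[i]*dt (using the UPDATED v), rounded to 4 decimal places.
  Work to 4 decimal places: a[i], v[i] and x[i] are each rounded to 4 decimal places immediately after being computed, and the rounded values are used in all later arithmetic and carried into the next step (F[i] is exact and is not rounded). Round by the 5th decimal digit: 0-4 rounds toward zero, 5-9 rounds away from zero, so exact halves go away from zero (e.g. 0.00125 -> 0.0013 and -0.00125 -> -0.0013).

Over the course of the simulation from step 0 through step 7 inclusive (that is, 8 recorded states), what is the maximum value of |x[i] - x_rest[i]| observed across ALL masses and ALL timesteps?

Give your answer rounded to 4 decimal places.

Answer: 2.1263

Derivation:
Step 0: x=[4.0000 11.0000 13.0000] v=[0.0000 0.0000 0.0000]
Step 1: x=[4.0800 10.8000 13.1200] v=[0.8000 -2.0000 1.2000]
Step 2: x=[4.2288 10.4240 13.3472] v=[1.4880 -3.7600 2.2720]
Step 3: x=[4.4254 9.9171 13.6575] v=[1.9661 -5.0688 3.1027]
Step 4: x=[4.6417 9.3402 14.0182] v=[2.1628 -5.7693 3.6065]
Step 5: x=[4.8459 8.7625 14.3917] v=[2.0422 -5.7775 3.7353]
Step 6: x=[5.0068 8.2533 14.7401] v=[1.6088 -5.0925 3.4836]
Step 7: x=[5.0975 7.8737 15.0290] v=[0.9074 -3.7964 2.8889]
Max displacement = 2.1263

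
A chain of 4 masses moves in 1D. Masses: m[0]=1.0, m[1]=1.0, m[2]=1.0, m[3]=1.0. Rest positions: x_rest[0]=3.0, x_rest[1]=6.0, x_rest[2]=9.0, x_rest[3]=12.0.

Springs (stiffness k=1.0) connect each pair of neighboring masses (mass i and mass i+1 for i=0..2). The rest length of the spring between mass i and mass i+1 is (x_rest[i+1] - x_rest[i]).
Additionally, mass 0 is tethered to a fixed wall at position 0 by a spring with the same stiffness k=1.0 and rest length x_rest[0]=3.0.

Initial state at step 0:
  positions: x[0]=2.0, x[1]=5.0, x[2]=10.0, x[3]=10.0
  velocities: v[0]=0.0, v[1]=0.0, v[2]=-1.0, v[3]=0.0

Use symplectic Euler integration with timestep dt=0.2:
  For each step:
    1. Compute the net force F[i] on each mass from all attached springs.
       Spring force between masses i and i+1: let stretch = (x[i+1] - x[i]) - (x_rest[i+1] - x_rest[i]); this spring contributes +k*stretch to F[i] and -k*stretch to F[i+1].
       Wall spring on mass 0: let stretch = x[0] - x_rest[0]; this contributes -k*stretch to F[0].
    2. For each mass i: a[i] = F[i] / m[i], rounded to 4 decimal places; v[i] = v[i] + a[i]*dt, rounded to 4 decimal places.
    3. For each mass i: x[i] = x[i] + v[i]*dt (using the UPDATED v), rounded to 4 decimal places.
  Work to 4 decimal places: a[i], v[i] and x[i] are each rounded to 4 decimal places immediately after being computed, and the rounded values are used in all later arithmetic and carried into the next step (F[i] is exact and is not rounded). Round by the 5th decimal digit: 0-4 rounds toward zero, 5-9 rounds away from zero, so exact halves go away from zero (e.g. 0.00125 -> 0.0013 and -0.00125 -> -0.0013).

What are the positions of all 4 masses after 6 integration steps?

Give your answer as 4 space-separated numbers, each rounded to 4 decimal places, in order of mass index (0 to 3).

Step 0: x=[2.0000 5.0000 10.0000 10.0000] v=[0.0000 0.0000 -1.0000 0.0000]
Step 1: x=[2.0400 5.0800 9.6000 10.1200] v=[0.2000 0.4000 -2.0000 0.6000]
Step 2: x=[2.1200 5.2192 9.0400 10.3392] v=[0.4000 0.6960 -2.8000 1.0960]
Step 3: x=[2.2392 5.3873 8.3791 10.6264] v=[0.5958 0.8403 -3.3043 1.4362]
Step 4: x=[2.3947 5.5491 7.6885 10.9437] v=[0.7776 0.8090 -3.4532 1.5867]
Step 5: x=[2.5806 5.6703 7.0425 11.2508] v=[0.9295 0.6060 -3.2300 1.5357]
Step 6: x=[2.7869 5.7228 6.5099 11.5096] v=[1.0313 0.2625 -2.6628 1.2940]

Answer: 2.7869 5.7228 6.5099 11.5096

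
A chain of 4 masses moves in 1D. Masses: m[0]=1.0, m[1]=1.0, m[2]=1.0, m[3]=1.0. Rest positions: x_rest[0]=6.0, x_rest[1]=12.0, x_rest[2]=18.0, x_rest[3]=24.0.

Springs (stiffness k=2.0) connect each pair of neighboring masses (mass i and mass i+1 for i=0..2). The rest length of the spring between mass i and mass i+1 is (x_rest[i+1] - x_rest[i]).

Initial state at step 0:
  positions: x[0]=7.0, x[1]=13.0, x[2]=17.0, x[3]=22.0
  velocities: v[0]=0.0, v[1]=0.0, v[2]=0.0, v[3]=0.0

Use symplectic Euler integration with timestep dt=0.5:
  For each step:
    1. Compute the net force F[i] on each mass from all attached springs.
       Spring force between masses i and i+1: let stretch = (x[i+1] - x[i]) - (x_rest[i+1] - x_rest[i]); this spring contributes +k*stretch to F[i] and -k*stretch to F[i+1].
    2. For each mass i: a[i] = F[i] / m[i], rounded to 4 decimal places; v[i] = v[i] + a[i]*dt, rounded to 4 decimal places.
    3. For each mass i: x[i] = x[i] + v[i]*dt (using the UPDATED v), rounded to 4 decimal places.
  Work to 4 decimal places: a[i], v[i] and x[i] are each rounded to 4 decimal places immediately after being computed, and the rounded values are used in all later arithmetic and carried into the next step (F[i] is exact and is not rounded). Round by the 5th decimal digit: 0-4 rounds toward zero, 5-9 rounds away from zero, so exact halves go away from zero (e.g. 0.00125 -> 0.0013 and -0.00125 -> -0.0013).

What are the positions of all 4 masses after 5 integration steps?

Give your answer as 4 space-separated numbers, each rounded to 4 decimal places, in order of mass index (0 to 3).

Answer: 3.8125 11.3125 18.6875 25.1875

Derivation:
Step 0: x=[7.0000 13.0000 17.0000 22.0000] v=[0.0000 0.0000 0.0000 0.0000]
Step 1: x=[7.0000 12.0000 17.5000 22.5000] v=[0.0000 -2.0000 1.0000 1.0000]
Step 2: x=[6.5000 11.2500 17.7500 23.5000] v=[-1.0000 -1.5000 0.5000 2.0000]
Step 3: x=[5.3750 11.3750 17.6250 24.6250] v=[-2.2500 0.2500 -0.2500 2.2500]
Step 4: x=[4.2500 11.6250 17.8750 25.2500] v=[-2.2500 0.5000 0.5000 1.2500]
Step 5: x=[3.8125 11.3125 18.6875 25.1875] v=[-0.8750 -0.6250 1.6250 -0.1250]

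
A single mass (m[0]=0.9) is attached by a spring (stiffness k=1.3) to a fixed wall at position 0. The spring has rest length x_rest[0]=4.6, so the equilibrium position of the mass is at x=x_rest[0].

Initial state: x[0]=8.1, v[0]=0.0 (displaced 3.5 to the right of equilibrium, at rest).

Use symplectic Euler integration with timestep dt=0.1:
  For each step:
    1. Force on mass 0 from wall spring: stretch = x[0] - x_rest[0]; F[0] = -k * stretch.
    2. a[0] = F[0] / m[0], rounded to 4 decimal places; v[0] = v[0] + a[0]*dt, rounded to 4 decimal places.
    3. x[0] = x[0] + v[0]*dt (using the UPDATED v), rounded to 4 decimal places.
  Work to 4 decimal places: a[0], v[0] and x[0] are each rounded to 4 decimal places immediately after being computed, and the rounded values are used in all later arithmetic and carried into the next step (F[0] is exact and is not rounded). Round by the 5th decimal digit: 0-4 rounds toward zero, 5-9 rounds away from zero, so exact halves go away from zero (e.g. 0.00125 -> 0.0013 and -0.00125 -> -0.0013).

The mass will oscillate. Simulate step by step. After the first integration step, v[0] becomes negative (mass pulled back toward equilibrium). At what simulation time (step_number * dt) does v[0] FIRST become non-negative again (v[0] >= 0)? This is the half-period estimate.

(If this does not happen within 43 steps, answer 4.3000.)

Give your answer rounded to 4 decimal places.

Answer: 2.7000

Derivation:
Step 0: x=[8.1000] v=[0.0000]
Step 1: x=[8.0494] v=[-0.5056]
Step 2: x=[7.9490] v=[-1.0039]
Step 3: x=[7.8002] v=[-1.4876]
Step 4: x=[7.6052] v=[-1.9499]
Step 5: x=[7.3668] v=[-2.3840]
Step 6: x=[7.0884] v=[-2.7837]
Step 7: x=[6.7741] v=[-3.1431]
Step 8: x=[6.4284] v=[-3.4571]
Step 9: x=[6.0563] v=[-3.7212]
Step 10: x=[5.6631] v=[-3.9316]
Step 11: x=[5.2546] v=[-4.0852]
Step 12: x=[4.8366] v=[-4.1798]
Step 13: x=[4.4152] v=[-4.2140]
Step 14: x=[3.9965] v=[-4.1873]
Step 15: x=[3.5865] v=[-4.1001]
Step 16: x=[3.1911] v=[-3.9537]
Step 17: x=[2.8161] v=[-3.7502]
Step 18: x=[2.4669] v=[-3.4925]
Step 19: x=[2.1485] v=[-3.1844]
Step 20: x=[1.8655] v=[-2.8303]
Step 21: x=[1.6220] v=[-2.4353]
Step 22: x=[1.4215] v=[-2.0051]
Step 23: x=[1.2669] v=[-1.5460]
Step 24: x=[1.1604] v=[-1.0646]
Step 25: x=[1.1036] v=[-0.5678]
Step 26: x=[1.0973] v=[-0.0628]
Step 27: x=[1.1416] v=[0.4432]
First v>=0 after going negative at step 27, time=2.7000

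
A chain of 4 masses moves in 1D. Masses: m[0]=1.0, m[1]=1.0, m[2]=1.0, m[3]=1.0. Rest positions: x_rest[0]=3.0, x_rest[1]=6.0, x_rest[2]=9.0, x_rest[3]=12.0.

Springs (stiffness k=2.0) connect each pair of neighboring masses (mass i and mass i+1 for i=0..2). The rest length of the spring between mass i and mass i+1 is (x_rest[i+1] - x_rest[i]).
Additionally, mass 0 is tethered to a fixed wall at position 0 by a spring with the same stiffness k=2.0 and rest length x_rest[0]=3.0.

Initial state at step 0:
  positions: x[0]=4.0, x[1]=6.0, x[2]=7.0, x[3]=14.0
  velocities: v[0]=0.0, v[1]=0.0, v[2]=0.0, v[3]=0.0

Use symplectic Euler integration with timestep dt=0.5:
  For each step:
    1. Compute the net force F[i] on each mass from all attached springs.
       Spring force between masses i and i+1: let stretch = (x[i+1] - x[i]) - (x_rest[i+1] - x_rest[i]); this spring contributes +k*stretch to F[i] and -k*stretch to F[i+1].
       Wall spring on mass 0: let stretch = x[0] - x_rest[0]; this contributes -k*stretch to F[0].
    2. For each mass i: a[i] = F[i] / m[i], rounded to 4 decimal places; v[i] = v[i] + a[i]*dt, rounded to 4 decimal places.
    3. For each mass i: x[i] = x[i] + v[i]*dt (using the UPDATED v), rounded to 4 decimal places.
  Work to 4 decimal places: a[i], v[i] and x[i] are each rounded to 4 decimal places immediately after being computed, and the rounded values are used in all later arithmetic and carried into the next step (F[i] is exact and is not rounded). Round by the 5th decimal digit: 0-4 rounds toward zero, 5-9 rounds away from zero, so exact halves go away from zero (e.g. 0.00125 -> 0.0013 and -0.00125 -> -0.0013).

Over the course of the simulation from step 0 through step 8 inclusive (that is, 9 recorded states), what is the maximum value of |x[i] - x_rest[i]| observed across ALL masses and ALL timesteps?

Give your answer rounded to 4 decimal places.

Step 0: x=[4.0000 6.0000 7.0000 14.0000] v=[0.0000 0.0000 0.0000 0.0000]
Step 1: x=[3.0000 5.5000 10.0000 12.0000] v=[-2.0000 -1.0000 6.0000 -4.0000]
Step 2: x=[1.7500 6.0000 11.7500 10.5000] v=[-2.5000 1.0000 3.5000 -3.0000]
Step 3: x=[1.7500 7.2500 10.0000 11.1250] v=[0.0000 2.5000 -3.5000 1.2500]
Step 4: x=[3.6250 7.1250 7.4375 12.6875] v=[3.7500 -0.2500 -5.1250 3.1250]
Step 5: x=[5.4375 5.4063 7.3438 13.1250] v=[3.6250 -3.4375 -0.1875 0.8750]
Step 6: x=[4.5157 4.6719 9.1719 12.1719] v=[-1.8437 -1.4688 3.6562 -1.9062]
Step 7: x=[1.4141 6.1094 10.2500 11.2188] v=[-6.2032 2.8750 2.1562 -1.9062]
Step 8: x=[-0.0469 7.2696 9.7422 11.2813] v=[-2.9220 2.3203 -1.0156 0.1250]
Max displacement = 3.0469

Answer: 3.0469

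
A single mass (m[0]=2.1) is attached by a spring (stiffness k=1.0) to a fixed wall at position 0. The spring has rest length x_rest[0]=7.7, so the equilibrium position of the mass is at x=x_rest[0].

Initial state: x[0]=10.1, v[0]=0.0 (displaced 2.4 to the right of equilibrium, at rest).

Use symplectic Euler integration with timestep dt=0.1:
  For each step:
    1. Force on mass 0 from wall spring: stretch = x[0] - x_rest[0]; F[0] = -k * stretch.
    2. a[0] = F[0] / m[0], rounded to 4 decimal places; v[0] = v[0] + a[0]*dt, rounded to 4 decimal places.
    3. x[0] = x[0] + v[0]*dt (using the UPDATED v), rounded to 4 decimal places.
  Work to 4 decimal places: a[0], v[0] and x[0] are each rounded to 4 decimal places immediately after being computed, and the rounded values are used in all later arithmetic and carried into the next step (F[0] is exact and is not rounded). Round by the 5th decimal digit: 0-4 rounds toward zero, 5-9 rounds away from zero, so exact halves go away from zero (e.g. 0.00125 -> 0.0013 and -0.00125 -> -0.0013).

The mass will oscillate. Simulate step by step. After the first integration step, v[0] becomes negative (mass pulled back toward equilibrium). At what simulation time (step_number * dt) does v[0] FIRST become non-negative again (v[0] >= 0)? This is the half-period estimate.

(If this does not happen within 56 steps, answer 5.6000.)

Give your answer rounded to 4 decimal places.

Answer: 4.6000

Derivation:
Step 0: x=[10.1000] v=[0.0000]
Step 1: x=[10.0886] v=[-0.1143]
Step 2: x=[10.0658] v=[-0.2280]
Step 3: x=[10.0317] v=[-0.3407]
Step 4: x=[9.9865] v=[-0.4517]
Step 5: x=[9.9304] v=[-0.5606]
Step 6: x=[9.8637] v=[-0.6668]
Step 7: x=[9.7867] v=[-0.7698]
Step 8: x=[9.6998] v=[-0.8692]
Step 9: x=[9.6034] v=[-0.9644]
Step 10: x=[9.4979] v=[-1.0550]
Step 11: x=[9.3838] v=[-1.1406]
Step 12: x=[9.2617] v=[-1.2208]
Step 13: x=[9.1322] v=[-1.2952]
Step 14: x=[8.9959] v=[-1.3634]
Step 15: x=[8.8534] v=[-1.4251]
Step 16: x=[8.7054] v=[-1.4800]
Step 17: x=[8.5526] v=[-1.5279]
Step 18: x=[8.3958] v=[-1.5685]
Step 19: x=[8.2356] v=[-1.6016]
Step 20: x=[8.0729] v=[-1.6271]
Step 21: x=[7.9084] v=[-1.6449]
Step 22: x=[7.7429] v=[-1.6548]
Step 23: x=[7.5772] v=[-1.6568]
Step 24: x=[7.4121] v=[-1.6510]
Step 25: x=[7.2484] v=[-1.6373]
Step 26: x=[7.0868] v=[-1.6158]
Step 27: x=[6.9281] v=[-1.5866]
Step 28: x=[6.7731] v=[-1.5498]
Step 29: x=[6.6225] v=[-1.5057]
Step 30: x=[6.4771] v=[-1.4544]
Step 31: x=[6.3375] v=[-1.3962]
Step 32: x=[6.2044] v=[-1.3313]
Step 33: x=[6.0784] v=[-1.2601]
Step 34: x=[5.9601] v=[-1.1829]
Step 35: x=[5.8501] v=[-1.1001]
Step 36: x=[5.7489] v=[-1.0120]
Step 37: x=[5.6570] v=[-0.9191]
Step 38: x=[5.5748] v=[-0.8218]
Step 39: x=[5.5027] v=[-0.7206]
Step 40: x=[5.4411] v=[-0.6160]
Step 41: x=[5.3903] v=[-0.5084]
Step 42: x=[5.3505] v=[-0.3984]
Step 43: x=[5.3219] v=[-0.2865]
Step 44: x=[5.3046] v=[-0.1733]
Step 45: x=[5.2987] v=[-0.0592]
Step 46: x=[5.3042] v=[0.0552]
First v>=0 after going negative at step 46, time=4.6000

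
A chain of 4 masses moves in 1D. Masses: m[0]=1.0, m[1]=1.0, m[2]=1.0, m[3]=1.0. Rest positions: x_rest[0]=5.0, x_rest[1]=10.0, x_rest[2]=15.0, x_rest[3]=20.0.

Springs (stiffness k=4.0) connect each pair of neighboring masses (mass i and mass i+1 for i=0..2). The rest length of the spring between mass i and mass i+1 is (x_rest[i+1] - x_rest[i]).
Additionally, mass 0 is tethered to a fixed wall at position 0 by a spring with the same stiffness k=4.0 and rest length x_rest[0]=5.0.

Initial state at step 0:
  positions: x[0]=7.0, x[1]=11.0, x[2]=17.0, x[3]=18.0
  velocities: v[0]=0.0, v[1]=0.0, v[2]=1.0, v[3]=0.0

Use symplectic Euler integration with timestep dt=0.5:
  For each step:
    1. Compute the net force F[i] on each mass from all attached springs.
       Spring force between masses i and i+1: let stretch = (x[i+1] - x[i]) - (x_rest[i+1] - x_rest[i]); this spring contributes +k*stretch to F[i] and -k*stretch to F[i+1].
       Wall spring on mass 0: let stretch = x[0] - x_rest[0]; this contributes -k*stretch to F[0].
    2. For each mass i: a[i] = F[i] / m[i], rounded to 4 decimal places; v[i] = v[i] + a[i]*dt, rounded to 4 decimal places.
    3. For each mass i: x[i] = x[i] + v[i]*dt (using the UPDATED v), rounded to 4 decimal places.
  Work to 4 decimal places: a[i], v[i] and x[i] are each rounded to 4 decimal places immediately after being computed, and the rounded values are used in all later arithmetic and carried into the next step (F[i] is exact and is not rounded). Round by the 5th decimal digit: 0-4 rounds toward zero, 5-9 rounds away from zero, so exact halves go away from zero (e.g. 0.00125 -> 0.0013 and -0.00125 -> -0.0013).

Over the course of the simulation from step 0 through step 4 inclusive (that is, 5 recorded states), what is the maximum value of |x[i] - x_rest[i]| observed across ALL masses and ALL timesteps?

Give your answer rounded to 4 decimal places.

Step 0: x=[7.0000 11.0000 17.0000 18.0000] v=[0.0000 0.0000 1.0000 0.0000]
Step 1: x=[4.0000 13.0000 12.5000 22.0000] v=[-6.0000 4.0000 -9.0000 8.0000]
Step 2: x=[6.0000 5.5000 18.0000 21.5000] v=[4.0000 -15.0000 11.0000 -1.0000]
Step 3: x=[1.5000 11.0000 14.5000 22.5000] v=[-9.0000 11.0000 -7.0000 2.0000]
Step 4: x=[5.0000 10.5000 15.5000 20.5000] v=[7.0000 -1.0000 2.0000 -4.0000]
Max displacement = 4.5000

Answer: 4.5000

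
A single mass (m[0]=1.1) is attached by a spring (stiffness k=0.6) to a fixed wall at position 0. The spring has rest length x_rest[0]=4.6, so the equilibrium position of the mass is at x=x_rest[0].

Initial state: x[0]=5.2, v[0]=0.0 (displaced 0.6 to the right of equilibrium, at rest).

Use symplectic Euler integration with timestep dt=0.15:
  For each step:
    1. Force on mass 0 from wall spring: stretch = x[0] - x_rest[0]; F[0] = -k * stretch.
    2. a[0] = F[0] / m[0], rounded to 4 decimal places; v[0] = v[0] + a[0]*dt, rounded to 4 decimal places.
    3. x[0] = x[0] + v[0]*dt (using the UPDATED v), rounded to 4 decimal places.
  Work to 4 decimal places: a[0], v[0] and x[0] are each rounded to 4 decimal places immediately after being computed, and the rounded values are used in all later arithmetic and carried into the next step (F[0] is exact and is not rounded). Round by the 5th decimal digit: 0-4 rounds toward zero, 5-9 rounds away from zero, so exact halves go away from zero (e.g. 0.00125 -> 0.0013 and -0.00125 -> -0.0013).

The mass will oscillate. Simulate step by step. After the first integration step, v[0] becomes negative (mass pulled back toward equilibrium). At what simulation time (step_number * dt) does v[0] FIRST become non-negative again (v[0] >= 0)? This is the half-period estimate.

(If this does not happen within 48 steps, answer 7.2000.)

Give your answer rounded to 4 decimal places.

Step 0: x=[5.2000] v=[0.0000]
Step 1: x=[5.1926] v=[-0.0491]
Step 2: x=[5.1780] v=[-0.0976]
Step 3: x=[5.1563] v=[-0.1449]
Step 4: x=[5.1277] v=[-0.1904]
Step 5: x=[5.0927] v=[-0.2336]
Step 6: x=[5.0516] v=[-0.2739]
Step 7: x=[5.0050] v=[-0.3108]
Step 8: x=[4.9534] v=[-0.3439]
Step 9: x=[4.8975] v=[-0.3728]
Step 10: x=[4.8379] v=[-0.3971]
Step 11: x=[4.7754] v=[-0.4166]
Step 12: x=[4.7108] v=[-0.4310]
Step 13: x=[4.6448] v=[-0.4401]
Step 14: x=[4.5782] v=[-0.4438]
Step 15: x=[4.5119] v=[-0.4420]
Step 16: x=[4.4467] v=[-0.4348]
Step 17: x=[4.3834] v=[-0.4223]
Step 18: x=[4.3227] v=[-0.4046]
Step 19: x=[4.2654] v=[-0.3819]
Step 20: x=[4.2122] v=[-0.3545]
Step 21: x=[4.1638] v=[-0.3228]
Step 22: x=[4.1207] v=[-0.2871]
Step 23: x=[4.0835] v=[-0.2479]
Step 24: x=[4.0527] v=[-0.2056]
Step 25: x=[4.0286] v=[-0.1608]
Step 26: x=[4.0115] v=[-0.1140]
Step 27: x=[4.0016] v=[-0.0659]
Step 28: x=[3.9991] v=[-0.0169]
Step 29: x=[4.0039] v=[0.0323]
First v>=0 after going negative at step 29, time=4.3500

Answer: 4.3500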